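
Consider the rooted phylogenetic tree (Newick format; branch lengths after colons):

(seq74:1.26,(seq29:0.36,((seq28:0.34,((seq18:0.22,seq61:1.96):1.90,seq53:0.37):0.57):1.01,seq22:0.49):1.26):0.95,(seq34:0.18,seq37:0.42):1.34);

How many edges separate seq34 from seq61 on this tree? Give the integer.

8

The MRCA of seq34 and seq61 is the root of the tree.
From seq34 up to that node: 2 branches. From seq61 up to the same node: 6 branches. Total: 2 + 6 = 8.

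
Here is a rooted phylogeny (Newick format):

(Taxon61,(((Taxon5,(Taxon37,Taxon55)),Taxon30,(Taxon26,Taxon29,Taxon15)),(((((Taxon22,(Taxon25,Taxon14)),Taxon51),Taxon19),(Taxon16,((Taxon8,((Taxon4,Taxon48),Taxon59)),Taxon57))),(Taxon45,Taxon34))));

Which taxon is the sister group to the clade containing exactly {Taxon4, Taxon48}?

Taxon59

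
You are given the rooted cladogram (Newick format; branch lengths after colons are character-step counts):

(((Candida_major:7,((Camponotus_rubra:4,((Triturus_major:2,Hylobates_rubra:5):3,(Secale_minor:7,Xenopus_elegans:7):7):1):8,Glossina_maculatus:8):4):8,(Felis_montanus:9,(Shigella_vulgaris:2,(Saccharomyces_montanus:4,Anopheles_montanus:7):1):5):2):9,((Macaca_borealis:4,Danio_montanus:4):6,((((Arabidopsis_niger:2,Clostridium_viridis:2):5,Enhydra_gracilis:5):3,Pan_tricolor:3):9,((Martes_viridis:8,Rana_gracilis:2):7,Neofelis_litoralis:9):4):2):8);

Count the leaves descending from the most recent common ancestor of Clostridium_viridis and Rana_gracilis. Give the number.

The MRCA of Clostridium_viridis and Rana_gracilis is the node subtending ((((Arabidopsis_niger,Clostridium_viridis),Enhydra_gracilis),Pan_tricolor),((Martes_viridis,Rana_gracilis),Neofelis_litoralis)).
That clade contains 7 terminal taxa: Arabidopsis_niger, Clostridium_viridis, Enhydra_gracilis, Martes_viridis, Neofelis_litoralis, Pan_tricolor, Rana_gracilis.

7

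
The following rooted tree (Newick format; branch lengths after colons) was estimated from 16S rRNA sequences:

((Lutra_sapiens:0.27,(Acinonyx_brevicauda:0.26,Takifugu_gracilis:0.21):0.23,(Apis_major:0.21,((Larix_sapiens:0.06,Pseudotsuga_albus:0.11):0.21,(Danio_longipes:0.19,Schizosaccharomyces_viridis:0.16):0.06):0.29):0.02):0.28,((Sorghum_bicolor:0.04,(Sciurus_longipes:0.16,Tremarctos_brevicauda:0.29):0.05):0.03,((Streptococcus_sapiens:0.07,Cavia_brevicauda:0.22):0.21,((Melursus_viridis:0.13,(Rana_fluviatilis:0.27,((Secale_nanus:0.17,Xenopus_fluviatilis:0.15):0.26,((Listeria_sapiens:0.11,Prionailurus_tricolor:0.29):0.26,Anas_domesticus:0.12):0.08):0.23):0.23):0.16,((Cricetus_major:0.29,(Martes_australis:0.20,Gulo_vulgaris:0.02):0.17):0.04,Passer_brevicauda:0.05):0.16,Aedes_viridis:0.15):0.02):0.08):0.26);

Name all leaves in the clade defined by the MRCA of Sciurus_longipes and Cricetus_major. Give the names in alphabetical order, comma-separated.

Tracing Sciurus_longipes: it sits inside (Sciurus_longipes,Tremarctos_brevicauda).
Tracing Cricetus_major: it sits inside (Cricetus_major,(Martes_australis,Gulo_vulgaris)).
The smallest clade enclosing both is ((Sorghum_bicolor,(Sciurus_longipes,Tremarctos_brevicauda)),((Streptococcus_sapiens,Cavia_brevicauda),((Melursus_viridis,(Rana_fluviatilis,((Secale_nanus,Xenopus_fluviatilis),((Listeria_sapiens,Prionailurus_tricolor),Anas_domesticus)))),((Cricetus_major,(Martes_australis,Gulo_vulgaris)),Passer_brevicauda),Aedes_viridis))); the answer is its 17 terminal taxa in alphabetical order.

Aedes_viridis, Anas_domesticus, Cavia_brevicauda, Cricetus_major, Gulo_vulgaris, Listeria_sapiens, Martes_australis, Melursus_viridis, Passer_brevicauda, Prionailurus_tricolor, Rana_fluviatilis, Sciurus_longipes, Secale_nanus, Sorghum_bicolor, Streptococcus_sapiens, Tremarctos_brevicauda, Xenopus_fluviatilis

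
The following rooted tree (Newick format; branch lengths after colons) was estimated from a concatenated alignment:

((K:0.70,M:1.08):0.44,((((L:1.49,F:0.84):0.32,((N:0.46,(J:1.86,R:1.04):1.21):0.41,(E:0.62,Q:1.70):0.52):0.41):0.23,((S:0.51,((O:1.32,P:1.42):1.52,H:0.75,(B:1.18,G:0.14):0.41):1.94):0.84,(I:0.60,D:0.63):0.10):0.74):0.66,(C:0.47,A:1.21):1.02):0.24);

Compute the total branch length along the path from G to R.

7.37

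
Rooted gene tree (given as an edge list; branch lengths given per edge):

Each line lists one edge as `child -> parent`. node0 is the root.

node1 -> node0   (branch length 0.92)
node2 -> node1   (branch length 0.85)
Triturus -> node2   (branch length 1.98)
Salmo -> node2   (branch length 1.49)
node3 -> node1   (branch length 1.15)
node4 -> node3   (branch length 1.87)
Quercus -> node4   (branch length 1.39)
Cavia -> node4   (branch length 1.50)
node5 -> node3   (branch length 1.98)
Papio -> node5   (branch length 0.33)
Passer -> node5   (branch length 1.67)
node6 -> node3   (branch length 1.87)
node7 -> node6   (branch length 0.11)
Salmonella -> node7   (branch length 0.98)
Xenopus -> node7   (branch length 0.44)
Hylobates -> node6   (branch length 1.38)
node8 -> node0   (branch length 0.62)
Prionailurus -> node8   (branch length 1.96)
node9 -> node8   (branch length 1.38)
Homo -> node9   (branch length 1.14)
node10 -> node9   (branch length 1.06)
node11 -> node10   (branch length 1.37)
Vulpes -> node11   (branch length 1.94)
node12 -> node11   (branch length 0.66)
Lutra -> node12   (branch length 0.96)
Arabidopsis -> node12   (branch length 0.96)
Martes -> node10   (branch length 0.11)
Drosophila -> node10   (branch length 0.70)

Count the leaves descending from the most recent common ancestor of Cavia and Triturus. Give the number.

9

The MRCA of Cavia and Triturus is the node subtending ((Triturus,Salmo),((Quercus,Cavia),(Papio,Passer),((Salmonella,Xenopus),Hylobates))).
That clade contains 9 terminal taxa: Cavia, Hylobates, Papio, Passer, Quercus, Salmo, Salmonella, Triturus, Xenopus.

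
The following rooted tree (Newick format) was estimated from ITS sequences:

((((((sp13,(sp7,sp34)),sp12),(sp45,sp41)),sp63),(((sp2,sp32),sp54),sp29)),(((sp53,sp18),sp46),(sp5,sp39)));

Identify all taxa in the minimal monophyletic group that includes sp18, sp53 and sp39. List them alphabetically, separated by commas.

sp18, sp39, sp46, sp5, sp53

Tracing sp18: it sits inside (sp53,sp18).
Tracing sp53: it sits inside (sp53,sp18).
Tracing sp39: it sits inside (sp5,sp39).
The smallest clade enclosing all 3 is (((sp53,sp18),sp46),(sp5,sp39)); the answer is its 5 terminal taxa in alphabetical order.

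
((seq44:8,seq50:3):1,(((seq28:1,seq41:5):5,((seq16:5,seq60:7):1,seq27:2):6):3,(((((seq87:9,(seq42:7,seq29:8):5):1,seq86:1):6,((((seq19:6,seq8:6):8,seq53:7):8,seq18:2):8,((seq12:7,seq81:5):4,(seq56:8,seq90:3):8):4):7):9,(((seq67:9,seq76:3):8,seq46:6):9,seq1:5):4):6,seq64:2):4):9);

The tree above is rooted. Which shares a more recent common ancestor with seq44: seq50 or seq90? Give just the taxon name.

seq50

The MRCA of seq44 and seq50 subtends (seq44,seq50) (2 taxa).
The MRCA of seq44 and seq90 is the root, subtending the entire tree (24 taxa).
The first is nested inside the second, so seq44 shares a more recent common ancestor with seq50.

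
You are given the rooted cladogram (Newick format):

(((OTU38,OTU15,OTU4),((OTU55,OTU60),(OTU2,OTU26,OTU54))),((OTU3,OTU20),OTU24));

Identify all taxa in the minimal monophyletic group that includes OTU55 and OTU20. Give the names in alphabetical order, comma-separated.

OTU15, OTU2, OTU20, OTU24, OTU26, OTU3, OTU38, OTU4, OTU54, OTU55, OTU60

Tracing OTU55: it sits inside (OTU55,OTU60).
Tracing OTU20: it sits inside (OTU3,OTU20).
The smallest clade enclosing both is the whole tree (their MRCA is the root), so the answer is all 11 tips in alphabetical order.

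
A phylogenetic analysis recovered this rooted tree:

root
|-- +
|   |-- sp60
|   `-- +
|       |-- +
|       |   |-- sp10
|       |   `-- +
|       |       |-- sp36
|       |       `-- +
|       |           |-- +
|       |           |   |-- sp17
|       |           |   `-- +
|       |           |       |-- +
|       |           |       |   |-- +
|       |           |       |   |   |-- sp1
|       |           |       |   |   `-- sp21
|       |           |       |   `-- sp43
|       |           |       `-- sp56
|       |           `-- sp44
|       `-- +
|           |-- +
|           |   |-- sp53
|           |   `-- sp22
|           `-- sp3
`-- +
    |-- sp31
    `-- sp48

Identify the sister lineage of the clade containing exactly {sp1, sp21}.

The clade containing exactly {sp1, sp21} attaches to the tree at the node subtending ((sp1,sp21),sp43).
The other lineage descending from that same node — the sister group — is the single tip sp43.

sp43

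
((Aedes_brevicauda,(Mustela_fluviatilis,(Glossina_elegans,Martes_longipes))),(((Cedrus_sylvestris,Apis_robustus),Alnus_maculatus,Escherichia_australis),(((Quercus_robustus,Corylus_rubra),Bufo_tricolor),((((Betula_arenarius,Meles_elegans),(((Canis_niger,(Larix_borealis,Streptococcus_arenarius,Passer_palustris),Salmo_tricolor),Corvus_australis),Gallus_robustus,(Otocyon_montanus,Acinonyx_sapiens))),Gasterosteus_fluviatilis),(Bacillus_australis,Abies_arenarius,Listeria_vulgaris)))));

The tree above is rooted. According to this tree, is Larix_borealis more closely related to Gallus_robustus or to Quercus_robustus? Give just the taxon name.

Gallus_robustus

The MRCA of Larix_borealis and Gallus_robustus subtends (((Canis_niger,(Larix_borealis,Streptococcus_arenarius,Passer_palustris),Salmo_tricolor),Corvus_australis),Gallus_robustus,(Otocyon_montanus,Acinonyx_sapiens)) (9 taxa).
The MRCA of Larix_borealis and Quercus_robustus subtends (((Quercus_robustus,Corylus_rubra),Bufo_tricolor),((((Betula_arenarius,Meles_elegans),(((Canis_niger,(Larix_borealis,Streptococcus_arenarius,Passer_palustris),Salmo_tricolor),Corvus_australis),Gallus_robustus,(Otocyon_montanus,Acinonyx_sapiens))),Gasterosteus_fluviatilis),(Bacillus_australis,Abies_arenarius,Listeria_vulgaris))) (18 taxa).
The first is nested inside the second, so Larix_borealis shares a more recent common ancestor with Gallus_robustus.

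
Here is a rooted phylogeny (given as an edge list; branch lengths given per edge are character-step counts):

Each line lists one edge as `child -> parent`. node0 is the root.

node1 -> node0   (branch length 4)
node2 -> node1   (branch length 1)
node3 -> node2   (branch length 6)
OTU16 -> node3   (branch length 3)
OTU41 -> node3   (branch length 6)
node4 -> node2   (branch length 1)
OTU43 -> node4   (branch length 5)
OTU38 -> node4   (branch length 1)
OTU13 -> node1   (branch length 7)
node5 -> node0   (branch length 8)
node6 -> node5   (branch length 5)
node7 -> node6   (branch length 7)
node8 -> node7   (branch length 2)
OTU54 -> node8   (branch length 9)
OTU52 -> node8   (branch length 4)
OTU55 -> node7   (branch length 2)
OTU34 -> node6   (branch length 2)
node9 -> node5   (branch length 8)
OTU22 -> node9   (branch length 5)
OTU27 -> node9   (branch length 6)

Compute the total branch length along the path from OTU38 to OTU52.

33

The path runs OTU38 → … → MRCA → … → OTU52; the MRCA is the root of the tree.
Branch lengths along that path: 1 + 1 + 1 + 4 + 8 + 5 + 7 + 2 + 4 = 33.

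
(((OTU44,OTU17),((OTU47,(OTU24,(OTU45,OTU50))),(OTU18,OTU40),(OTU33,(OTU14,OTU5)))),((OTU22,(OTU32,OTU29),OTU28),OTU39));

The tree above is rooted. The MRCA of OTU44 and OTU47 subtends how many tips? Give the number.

11

The MRCA of OTU44 and OTU47 is the node subtending ((OTU44,OTU17),((OTU47,(OTU24,(OTU45,OTU50))),(OTU18,OTU40),(OTU33,(OTU14,OTU5)))).
That clade contains 11 terminal taxa: OTU14, OTU17, OTU18, OTU24, OTU33, OTU40, OTU44, OTU45, OTU47, OTU5, OTU50.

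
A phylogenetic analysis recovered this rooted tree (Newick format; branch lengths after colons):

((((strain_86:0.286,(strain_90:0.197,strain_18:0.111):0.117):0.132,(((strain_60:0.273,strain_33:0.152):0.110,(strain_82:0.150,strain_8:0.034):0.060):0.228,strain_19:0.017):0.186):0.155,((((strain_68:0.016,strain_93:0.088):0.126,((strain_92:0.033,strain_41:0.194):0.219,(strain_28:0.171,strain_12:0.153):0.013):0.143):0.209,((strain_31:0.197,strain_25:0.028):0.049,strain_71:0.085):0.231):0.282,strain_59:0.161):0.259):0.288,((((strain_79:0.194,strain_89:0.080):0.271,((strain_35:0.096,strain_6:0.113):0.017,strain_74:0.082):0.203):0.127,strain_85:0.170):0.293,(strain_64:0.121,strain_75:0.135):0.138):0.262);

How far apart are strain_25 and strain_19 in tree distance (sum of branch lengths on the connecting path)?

1.207

The path runs strain_25 → … → MRCA → … → strain_19; the MRCA is the node subtending (((strain_86,(strain_90,strain_18)),(((strain_60,strain_33),(strain_82,strain_8)),strain_19)),((((strain_68,strain_93),((strain_92,strain_41),(strain_28,strain_12))),((strain_31,strain_25),strain_71)),strain_59)).
Branch lengths along that path: 0.028 + 0.049 + 0.231 + 0.282 + 0.259 + 0.155 + 0.186 + 0.017 = 1.207.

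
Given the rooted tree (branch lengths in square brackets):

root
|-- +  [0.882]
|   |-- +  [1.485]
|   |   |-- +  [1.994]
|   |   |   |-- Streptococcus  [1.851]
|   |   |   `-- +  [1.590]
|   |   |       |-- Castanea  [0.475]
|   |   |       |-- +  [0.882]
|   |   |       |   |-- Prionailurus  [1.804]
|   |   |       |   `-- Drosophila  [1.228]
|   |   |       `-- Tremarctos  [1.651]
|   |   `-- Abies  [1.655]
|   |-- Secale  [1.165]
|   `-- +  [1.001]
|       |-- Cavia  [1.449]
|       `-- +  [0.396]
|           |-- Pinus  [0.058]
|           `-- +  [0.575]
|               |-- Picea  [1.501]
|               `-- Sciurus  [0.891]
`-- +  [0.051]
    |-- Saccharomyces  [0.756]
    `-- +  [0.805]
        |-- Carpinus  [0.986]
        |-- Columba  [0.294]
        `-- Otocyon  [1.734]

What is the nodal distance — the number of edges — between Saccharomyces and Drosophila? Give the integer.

8

The MRCA of Saccharomyces and Drosophila is the root of the tree.
From Saccharomyces up to that node: 2 branches. From Drosophila up to the same node: 6 branches. Total: 2 + 6 = 8.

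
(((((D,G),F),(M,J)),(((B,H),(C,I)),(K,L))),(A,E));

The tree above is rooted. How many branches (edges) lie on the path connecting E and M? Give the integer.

6

The MRCA of E and M is the root of the tree.
From E up to that node: 2 branches. From M up to the same node: 4 branches. Total: 2 + 4 = 6.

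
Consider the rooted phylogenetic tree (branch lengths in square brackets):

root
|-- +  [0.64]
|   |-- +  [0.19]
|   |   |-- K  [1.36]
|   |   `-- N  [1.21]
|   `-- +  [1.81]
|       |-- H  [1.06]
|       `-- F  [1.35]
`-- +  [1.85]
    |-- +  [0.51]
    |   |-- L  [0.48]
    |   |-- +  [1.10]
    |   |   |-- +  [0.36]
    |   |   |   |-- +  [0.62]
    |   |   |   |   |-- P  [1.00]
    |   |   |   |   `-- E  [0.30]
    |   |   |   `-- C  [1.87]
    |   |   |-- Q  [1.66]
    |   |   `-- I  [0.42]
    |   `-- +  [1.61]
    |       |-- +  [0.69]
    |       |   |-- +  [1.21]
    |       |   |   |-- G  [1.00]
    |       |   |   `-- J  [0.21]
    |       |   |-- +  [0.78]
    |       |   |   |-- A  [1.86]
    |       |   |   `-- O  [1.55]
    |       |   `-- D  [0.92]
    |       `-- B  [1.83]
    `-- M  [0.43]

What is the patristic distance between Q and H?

The path runs Q → … → MRCA → … → H; the MRCA is the root of the tree.
Branch lengths along that path: 1.66 + 1.10 + 0.51 + 1.85 + 0.64 + 1.81 + 1.06 = 8.63.

8.63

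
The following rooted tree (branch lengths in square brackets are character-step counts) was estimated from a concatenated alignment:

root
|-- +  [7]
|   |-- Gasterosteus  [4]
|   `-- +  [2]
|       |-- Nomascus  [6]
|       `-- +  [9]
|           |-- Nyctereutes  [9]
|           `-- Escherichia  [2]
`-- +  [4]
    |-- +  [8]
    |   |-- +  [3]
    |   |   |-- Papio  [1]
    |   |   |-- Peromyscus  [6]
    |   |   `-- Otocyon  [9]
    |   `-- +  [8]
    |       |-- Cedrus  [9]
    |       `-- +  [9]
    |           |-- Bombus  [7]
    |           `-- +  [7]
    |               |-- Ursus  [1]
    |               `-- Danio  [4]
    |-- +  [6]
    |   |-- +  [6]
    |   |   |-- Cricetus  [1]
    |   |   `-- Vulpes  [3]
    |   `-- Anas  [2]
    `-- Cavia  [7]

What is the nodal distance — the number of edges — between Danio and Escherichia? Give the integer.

The MRCA of Danio and Escherichia is the root of the tree.
From Danio up to that node: 6 branches. From Escherichia up to the same node: 4 branches. Total: 6 + 4 = 10.

10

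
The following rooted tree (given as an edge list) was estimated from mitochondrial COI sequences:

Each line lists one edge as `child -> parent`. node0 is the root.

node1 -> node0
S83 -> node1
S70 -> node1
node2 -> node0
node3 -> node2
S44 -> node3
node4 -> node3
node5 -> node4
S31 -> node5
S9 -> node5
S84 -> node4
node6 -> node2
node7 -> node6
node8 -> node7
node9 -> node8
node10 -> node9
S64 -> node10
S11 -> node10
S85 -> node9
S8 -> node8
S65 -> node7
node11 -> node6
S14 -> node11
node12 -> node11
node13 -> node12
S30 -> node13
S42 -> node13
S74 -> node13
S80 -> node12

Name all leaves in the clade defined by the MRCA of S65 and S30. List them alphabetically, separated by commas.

S11, S14, S30, S42, S64, S65, S74, S8, S80, S85

Tracing S65: it sits inside ((((S64,S11),S85),S8),S65).
Tracing S30: it sits inside (S30,S42,S74).
The smallest clade enclosing both is (((((S64,S11),S85),S8),S65),(S14,((S30,S42,S74),S80))); the answer is its 10 terminal taxa in alphabetical order.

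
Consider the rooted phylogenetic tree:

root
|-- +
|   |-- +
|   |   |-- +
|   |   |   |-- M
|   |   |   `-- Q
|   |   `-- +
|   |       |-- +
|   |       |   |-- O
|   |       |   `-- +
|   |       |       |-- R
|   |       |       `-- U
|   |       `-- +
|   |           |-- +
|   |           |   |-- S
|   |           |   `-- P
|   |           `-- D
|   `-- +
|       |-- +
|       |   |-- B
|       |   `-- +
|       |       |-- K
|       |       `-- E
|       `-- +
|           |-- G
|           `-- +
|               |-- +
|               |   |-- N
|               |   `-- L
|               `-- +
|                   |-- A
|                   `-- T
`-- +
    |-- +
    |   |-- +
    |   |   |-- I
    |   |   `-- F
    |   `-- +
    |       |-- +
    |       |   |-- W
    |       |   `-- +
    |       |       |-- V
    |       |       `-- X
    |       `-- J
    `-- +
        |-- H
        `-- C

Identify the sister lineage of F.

F attaches to the tree at the node subtending (I,F).
The other lineage descending from that same node — the sister group — is the single tip I.

I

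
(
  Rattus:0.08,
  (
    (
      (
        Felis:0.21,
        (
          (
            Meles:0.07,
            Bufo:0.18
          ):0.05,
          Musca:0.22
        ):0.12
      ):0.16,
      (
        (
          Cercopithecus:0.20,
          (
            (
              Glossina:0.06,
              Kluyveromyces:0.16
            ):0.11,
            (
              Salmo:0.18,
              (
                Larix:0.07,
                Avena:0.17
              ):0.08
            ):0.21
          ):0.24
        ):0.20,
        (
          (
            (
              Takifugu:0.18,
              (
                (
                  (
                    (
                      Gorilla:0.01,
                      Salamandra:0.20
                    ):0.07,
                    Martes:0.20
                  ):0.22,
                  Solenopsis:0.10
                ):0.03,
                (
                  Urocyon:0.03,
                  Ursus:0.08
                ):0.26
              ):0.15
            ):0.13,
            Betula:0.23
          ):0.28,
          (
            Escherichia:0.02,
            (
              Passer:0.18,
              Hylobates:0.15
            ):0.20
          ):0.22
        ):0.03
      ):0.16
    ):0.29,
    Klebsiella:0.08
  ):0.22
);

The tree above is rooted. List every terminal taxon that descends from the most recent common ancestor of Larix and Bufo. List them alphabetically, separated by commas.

Avena, Betula, Bufo, Cercopithecus, Escherichia, Felis, Glossina, Gorilla, Hylobates, Kluyveromyces, Larix, Martes, Meles, Musca, Passer, Salamandra, Salmo, Solenopsis, Takifugu, Urocyon, Ursus

Tracing Larix: it sits inside (Larix,Avena).
Tracing Bufo: it sits inside (Meles,Bufo).
The smallest clade enclosing both is ((Felis,((Meles,Bufo),Musca)),((Cercopithecus,((Glossina,Kluyveromyces),(Salmo,(Larix,Avena)))),(((Takifugu,((((Gorilla,Salamandra),Martes),Solenopsis),(Urocyon,Ursus))),Betula),(Escherichia,(Passer,Hylobates))))); the answer is its 21 terminal taxa in alphabetical order.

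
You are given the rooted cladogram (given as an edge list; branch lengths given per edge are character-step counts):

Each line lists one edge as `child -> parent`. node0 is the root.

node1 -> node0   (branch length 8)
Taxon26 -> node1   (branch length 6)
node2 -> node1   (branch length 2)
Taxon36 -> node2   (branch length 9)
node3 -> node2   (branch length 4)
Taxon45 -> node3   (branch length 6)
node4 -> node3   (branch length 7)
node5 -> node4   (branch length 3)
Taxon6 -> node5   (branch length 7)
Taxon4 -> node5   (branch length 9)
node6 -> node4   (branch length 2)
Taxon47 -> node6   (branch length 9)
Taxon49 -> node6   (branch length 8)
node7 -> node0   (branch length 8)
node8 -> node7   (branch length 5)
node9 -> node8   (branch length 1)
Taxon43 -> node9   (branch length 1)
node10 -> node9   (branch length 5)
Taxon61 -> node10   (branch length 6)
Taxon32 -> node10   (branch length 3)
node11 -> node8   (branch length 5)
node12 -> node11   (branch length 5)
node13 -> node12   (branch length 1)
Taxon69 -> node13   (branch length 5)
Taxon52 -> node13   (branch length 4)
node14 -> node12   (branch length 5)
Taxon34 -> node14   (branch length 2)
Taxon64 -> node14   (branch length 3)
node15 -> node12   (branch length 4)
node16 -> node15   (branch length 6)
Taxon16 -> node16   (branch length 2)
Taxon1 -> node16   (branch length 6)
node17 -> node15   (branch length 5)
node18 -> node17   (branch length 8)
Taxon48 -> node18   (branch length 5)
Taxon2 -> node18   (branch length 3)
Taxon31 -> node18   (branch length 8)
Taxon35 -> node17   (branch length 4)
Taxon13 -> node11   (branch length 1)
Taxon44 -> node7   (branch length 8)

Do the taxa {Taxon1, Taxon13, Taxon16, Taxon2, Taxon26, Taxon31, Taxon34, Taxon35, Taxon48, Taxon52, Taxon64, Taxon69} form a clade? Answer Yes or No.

The MRCA of the listed taxa is the root, so the smallest clade containing them is the whole tree.
That clade also contains Taxon32, Taxon36, Taxon4, Taxon43, Taxon44, Taxon45, Taxon47, Taxon49, Taxon6, Taxon61, which are not in the proposed group, so the group is not monophyletic.

No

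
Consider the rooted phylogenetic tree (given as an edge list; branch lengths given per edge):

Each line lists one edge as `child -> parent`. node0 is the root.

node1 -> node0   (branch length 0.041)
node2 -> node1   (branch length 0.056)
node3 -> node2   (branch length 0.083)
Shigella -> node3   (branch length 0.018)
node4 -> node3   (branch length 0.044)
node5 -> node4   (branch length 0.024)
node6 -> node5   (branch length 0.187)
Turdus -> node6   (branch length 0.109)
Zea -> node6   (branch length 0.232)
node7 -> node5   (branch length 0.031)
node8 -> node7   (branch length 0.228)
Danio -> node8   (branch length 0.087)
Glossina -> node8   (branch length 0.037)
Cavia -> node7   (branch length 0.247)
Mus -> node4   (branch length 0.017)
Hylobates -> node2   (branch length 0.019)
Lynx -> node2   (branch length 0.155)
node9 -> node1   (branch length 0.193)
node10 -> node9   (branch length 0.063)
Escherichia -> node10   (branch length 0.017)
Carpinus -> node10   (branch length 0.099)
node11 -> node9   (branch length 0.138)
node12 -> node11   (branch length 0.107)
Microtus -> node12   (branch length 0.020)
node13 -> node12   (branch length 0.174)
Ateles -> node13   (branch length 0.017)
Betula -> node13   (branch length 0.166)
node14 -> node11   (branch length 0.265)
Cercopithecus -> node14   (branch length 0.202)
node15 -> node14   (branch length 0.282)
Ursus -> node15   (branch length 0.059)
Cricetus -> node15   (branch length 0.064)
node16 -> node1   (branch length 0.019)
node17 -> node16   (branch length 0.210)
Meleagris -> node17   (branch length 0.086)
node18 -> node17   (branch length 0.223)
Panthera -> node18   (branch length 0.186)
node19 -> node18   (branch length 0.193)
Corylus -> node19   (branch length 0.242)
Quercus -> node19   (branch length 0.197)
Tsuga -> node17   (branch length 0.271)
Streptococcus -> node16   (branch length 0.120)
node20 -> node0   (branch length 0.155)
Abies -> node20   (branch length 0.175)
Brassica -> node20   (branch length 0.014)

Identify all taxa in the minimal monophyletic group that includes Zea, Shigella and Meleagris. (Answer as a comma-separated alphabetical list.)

Tracing Zea: it sits inside (Turdus,Zea).
Tracing Shigella: it sits inside (Shigella,(((Turdus,Zea),((Danio,Glossina),Cavia)),Mus)).
Tracing Meleagris: it sits inside (Meleagris,(Panthera,(Corylus,Quercus)),Tsuga).
The smallest clade enclosing all 3 is (((Shigella,(((Turdus,Zea),((Danio,Glossina),Cavia)),Mus)),Hylobates,Lynx),((Escherichia,Carpinus),((Microtus,(Ateles,Betula)),(Cercopithecus,(Ursus,Cricetus)))),((Meleagris,(Panthera,(Corylus,Quercus)),Tsuga),Streptococcus)); the answer is its 23 terminal taxa in alphabetical order.

Ateles, Betula, Carpinus, Cavia, Cercopithecus, Corylus, Cricetus, Danio, Escherichia, Glossina, Hylobates, Lynx, Meleagris, Microtus, Mus, Panthera, Quercus, Shigella, Streptococcus, Tsuga, Turdus, Ursus, Zea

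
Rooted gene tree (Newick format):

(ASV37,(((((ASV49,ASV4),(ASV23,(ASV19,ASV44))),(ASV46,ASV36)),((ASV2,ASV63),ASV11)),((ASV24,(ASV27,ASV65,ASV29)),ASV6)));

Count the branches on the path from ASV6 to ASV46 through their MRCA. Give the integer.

6

The MRCA of ASV6 and ASV46 is the node subtending (((((ASV49,ASV4),(ASV23,(ASV19,ASV44))),(ASV46,ASV36)),((ASV2,ASV63),ASV11)),((ASV24,(ASV27,ASV65,ASV29)),ASV6)).
From ASV6 up to that node: 2 branches. From ASV46 up to the same node: 4 branches. Total: 2 + 4 = 6.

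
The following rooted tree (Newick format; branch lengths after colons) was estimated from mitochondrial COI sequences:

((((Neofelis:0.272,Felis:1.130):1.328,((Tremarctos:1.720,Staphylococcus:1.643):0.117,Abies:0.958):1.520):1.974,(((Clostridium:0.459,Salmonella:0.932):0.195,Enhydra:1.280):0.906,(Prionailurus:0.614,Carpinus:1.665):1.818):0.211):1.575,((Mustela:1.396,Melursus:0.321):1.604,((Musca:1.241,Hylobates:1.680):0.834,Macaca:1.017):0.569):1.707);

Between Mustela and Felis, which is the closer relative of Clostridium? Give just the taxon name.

Felis

The MRCA of Clostridium and Felis subtends (((Neofelis,Felis),((Tremarctos,Staphylococcus),Abies)),(((Clostridium,Salmonella),Enhydra),(Prionailurus,Carpinus))) (10 taxa).
The MRCA of Clostridium and Mustela is the root, subtending the entire tree (15 taxa).
The first is nested inside the second, so Clostridium shares a more recent common ancestor with Felis.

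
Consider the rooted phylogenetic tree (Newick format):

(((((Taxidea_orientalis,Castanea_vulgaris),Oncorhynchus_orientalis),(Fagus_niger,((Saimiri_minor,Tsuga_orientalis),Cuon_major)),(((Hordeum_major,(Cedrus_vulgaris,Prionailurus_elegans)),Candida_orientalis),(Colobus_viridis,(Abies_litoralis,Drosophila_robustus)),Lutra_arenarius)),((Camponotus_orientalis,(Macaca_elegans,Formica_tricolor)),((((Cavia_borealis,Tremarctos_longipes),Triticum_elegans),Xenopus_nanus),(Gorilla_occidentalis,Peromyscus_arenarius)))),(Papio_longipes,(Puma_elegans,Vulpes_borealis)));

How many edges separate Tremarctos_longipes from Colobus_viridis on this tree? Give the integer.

The MRCA of Tremarctos_longipes and Colobus_viridis is the node subtending ((((Taxidea_orientalis,Castanea_vulgaris),Oncorhynchus_orientalis),(Fagus_niger,((Saimiri_minor,Tsuga_orientalis),Cuon_major)),(((Hordeum_major,(Cedrus_vulgaris,Prionailurus_elegans)),Candida_orientalis),(Colobus_viridis,(Abies_litoralis,Drosophila_robustus)),Lutra_arenarius)),((Camponotus_orientalis,(Macaca_elegans,Formica_tricolor)),((((Cavia_borealis,Tremarctos_longipes),Triticum_elegans),Xenopus_nanus),(Gorilla_occidentalis,Peromyscus_arenarius)))).
From Tremarctos_longipes up to that node: 6 branches. From Colobus_viridis up to the same node: 4 branches. Total: 6 + 4 = 10.

10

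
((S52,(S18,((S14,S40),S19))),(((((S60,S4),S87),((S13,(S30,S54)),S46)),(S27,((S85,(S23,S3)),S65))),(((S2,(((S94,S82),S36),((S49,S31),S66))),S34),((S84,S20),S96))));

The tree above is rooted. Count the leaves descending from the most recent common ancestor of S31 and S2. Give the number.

The MRCA of S31 and S2 is the node subtending (S2,(((S94,S82),S36),((S49,S31),S66))).
That clade contains 7 terminal taxa: S2, S31, S36, S49, S66, S82, S94.

7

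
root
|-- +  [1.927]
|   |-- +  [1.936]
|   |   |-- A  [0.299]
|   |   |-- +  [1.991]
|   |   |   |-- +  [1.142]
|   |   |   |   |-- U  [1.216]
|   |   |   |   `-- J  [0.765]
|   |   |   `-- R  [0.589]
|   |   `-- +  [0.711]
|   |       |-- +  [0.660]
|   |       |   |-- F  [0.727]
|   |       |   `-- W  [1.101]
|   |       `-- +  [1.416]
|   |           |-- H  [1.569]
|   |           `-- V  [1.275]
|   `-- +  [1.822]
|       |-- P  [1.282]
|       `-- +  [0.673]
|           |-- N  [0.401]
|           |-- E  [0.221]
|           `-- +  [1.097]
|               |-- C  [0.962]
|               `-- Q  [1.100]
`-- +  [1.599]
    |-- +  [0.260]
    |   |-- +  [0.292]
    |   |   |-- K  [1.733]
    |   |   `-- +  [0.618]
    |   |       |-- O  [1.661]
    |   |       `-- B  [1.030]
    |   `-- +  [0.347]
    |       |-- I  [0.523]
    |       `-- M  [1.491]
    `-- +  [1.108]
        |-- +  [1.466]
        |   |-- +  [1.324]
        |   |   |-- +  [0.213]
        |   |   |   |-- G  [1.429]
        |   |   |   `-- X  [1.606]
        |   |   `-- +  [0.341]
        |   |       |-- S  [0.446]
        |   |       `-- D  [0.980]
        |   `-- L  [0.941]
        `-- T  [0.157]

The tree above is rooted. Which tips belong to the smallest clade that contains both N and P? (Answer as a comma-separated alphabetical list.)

Tracing N: it sits inside (N,E,(C,Q)).
Tracing P: it sits inside (P,(N,E,(C,Q))).
The smallest clade enclosing both is (P,(N,E,(C,Q))); the answer is its 5 terminal taxa in alphabetical order.

C, E, N, P, Q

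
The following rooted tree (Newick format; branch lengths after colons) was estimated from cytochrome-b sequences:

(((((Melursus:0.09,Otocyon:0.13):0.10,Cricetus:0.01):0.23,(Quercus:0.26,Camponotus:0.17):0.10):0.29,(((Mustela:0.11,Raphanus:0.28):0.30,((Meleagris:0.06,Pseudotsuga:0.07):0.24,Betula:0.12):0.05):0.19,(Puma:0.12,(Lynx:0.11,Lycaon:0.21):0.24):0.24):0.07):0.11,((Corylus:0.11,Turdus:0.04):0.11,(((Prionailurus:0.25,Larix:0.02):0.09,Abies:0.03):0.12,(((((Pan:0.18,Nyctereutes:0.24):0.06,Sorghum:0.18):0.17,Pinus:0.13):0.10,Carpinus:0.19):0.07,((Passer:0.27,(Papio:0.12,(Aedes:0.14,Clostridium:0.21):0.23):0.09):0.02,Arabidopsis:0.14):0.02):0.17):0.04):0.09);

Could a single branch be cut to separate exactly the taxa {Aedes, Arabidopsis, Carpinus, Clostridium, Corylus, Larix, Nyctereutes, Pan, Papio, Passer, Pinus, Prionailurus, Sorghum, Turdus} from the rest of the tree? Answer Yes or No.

No

The MRCA of the listed taxa subtends ((Corylus,Turdus),(((Prionailurus,Larix),Abies),(((((Pan,Nyctereutes),Sorghum),Pinus),Carpinus),((Passer,(Papio,(Aedes,Clostridium))),Arabidopsis)))).
That clade also contains Abies, which is not in the proposed group, so the group is not monophyletic.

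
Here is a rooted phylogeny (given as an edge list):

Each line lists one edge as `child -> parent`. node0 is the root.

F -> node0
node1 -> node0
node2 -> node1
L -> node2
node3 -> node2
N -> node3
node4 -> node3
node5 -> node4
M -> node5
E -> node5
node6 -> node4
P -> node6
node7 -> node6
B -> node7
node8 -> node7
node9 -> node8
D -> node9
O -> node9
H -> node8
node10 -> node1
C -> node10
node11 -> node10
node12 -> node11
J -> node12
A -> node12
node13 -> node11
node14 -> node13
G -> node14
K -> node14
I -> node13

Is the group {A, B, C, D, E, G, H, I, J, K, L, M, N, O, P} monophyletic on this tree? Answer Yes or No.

Yes

The most recent common ancestor of these taxa subtends ((L,(N,((M,E),(P,(B,((D,O),H)))))),(C,((J,A),((G,K),I)))).
That clade has exactly 15 tips — every listed taxon and nothing else — so the group is monophyletic.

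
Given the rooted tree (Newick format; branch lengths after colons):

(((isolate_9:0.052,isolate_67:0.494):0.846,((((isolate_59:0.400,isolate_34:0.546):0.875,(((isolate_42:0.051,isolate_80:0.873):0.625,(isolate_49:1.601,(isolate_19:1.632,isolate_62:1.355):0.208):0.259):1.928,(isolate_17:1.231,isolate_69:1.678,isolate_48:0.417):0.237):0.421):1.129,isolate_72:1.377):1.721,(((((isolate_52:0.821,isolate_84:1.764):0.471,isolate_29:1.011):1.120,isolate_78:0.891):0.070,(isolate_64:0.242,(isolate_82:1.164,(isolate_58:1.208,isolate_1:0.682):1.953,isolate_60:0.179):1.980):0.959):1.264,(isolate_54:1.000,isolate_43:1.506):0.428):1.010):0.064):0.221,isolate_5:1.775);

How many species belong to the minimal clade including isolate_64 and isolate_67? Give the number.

24

The MRCA of isolate_64 and isolate_67 is the node subtending ((isolate_9,isolate_67),((((isolate_59,isolate_34),(((isolate_42,isolate_80),(isolate_49,(isolate_19,isolate_62))),(isolate_17,isolate_69,isolate_48))),isolate_72),(((((isolate_52,isolate_84),isolate_29),isolate_78),(isolate_64,(isolate_82,(isolate_58,isolate_1),isolate_60))),(isolate_54,isolate_43)))).
That clade contains 24 terminal taxa: isolate_1, isolate_17, isolate_19, isolate_29, isolate_34, isolate_42, isolate_43, isolate_48, isolate_49, isolate_52, isolate_54, isolate_58, isolate_59, isolate_60, isolate_62, isolate_64, isolate_67, isolate_69, isolate_72, isolate_78, isolate_80, isolate_82, isolate_84, isolate_9.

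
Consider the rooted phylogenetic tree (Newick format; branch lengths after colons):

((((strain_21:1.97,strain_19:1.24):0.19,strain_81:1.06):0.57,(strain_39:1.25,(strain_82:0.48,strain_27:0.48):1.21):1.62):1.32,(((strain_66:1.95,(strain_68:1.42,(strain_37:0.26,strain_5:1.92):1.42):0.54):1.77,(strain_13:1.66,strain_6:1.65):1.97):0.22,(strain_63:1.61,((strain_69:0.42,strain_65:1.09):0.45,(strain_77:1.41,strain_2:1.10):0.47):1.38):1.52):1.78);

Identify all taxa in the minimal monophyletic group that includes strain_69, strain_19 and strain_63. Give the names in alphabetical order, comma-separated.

Tracing strain_69: it sits inside (strain_69,strain_65).
Tracing strain_19: it sits inside (strain_21,strain_19).
Tracing strain_63: it sits inside (strain_63,((strain_69,strain_65),(strain_77,strain_2))).
The smallest clade enclosing all 3 is the whole tree (their MRCA is the root), so the answer is all 17 tips in alphabetical order.

strain_13, strain_19, strain_2, strain_21, strain_27, strain_37, strain_39, strain_5, strain_6, strain_63, strain_65, strain_66, strain_68, strain_69, strain_77, strain_81, strain_82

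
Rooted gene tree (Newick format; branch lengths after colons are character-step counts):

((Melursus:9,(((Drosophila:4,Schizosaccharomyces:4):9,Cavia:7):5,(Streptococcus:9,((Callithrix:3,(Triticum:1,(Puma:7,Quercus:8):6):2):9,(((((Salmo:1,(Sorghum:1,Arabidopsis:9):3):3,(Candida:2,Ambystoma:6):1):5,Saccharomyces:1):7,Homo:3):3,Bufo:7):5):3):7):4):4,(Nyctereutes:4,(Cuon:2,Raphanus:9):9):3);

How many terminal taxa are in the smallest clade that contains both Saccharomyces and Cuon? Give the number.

20

The MRCA of Saccharomyces and Cuon is the root, so the clade is the entire tree.
That clade contains 20 terminal taxa: Ambystoma, Arabidopsis, Bufo, Callithrix, Candida, Cavia, Cuon, Drosophila, Homo, Melursus, Nyctereutes, Puma, Quercus, Raphanus, Saccharomyces, Salmo, Schizosaccharomyces, Sorghum, Streptococcus, Triticum.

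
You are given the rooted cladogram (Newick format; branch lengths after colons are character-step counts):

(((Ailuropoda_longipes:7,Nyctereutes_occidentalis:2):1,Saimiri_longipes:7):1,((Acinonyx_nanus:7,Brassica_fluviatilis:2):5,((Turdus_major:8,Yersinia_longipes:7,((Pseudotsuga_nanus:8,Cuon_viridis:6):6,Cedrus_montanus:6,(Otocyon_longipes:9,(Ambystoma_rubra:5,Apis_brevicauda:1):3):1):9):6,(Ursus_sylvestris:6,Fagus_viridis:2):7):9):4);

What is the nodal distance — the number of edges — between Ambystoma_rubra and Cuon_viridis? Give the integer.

5

The MRCA of Ambystoma_rubra and Cuon_viridis is the node subtending ((Pseudotsuga_nanus,Cuon_viridis),Cedrus_montanus,(Otocyon_longipes,(Ambystoma_rubra,Apis_brevicauda))).
From Ambystoma_rubra up to that node: 3 branches. From Cuon_viridis up to the same node: 2 branches. Total: 3 + 2 = 5.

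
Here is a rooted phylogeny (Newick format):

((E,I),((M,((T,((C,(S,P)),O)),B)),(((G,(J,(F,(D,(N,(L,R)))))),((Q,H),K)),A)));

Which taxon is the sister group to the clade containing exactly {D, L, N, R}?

The clade containing exactly {D, L, N, R} attaches to the tree at the node subtending (F,(D,(N,(L,R)))).
The other lineage descending from that same node — the sister group — is the single tip F.

F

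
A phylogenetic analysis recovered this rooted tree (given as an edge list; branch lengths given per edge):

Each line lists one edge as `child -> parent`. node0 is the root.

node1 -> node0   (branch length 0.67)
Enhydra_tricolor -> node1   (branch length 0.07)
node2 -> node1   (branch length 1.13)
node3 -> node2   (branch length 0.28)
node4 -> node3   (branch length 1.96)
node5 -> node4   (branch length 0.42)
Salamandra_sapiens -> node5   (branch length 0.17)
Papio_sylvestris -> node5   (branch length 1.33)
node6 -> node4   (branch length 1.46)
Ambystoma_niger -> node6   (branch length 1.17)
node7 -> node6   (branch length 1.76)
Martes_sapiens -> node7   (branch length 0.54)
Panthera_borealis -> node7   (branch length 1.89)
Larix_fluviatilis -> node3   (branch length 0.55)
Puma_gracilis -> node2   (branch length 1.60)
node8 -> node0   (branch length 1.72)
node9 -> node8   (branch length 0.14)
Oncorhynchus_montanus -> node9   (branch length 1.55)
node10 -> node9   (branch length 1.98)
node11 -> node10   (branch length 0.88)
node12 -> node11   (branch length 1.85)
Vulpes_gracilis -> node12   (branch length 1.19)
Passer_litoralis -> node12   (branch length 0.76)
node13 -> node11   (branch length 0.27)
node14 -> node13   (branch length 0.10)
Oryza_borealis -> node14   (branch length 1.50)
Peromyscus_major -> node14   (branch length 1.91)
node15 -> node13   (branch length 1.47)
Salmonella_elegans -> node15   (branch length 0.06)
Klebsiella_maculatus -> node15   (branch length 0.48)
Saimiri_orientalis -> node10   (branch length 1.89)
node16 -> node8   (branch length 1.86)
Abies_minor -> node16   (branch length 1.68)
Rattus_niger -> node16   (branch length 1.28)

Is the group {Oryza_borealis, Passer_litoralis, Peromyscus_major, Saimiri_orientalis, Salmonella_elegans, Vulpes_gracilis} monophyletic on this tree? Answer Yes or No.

The MRCA of the listed taxa subtends (((Vulpes_gracilis,Passer_litoralis),((Oryza_borealis,Peromyscus_major),(Salmonella_elegans,Klebsiella_maculatus))),Saimiri_orientalis).
That clade also contains Klebsiella_maculatus, which is not in the proposed group, so the group is not monophyletic.

No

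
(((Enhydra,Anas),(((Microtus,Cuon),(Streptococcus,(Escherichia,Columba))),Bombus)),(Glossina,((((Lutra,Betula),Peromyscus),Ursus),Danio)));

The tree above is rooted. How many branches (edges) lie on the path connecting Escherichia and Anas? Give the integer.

7

The MRCA of Escherichia and Anas is the node subtending ((Enhydra,Anas),(((Microtus,Cuon),(Streptococcus,(Escherichia,Columba))),Bombus)).
From Escherichia up to that node: 5 branches. From Anas up to the same node: 2 branches. Total: 5 + 2 = 7.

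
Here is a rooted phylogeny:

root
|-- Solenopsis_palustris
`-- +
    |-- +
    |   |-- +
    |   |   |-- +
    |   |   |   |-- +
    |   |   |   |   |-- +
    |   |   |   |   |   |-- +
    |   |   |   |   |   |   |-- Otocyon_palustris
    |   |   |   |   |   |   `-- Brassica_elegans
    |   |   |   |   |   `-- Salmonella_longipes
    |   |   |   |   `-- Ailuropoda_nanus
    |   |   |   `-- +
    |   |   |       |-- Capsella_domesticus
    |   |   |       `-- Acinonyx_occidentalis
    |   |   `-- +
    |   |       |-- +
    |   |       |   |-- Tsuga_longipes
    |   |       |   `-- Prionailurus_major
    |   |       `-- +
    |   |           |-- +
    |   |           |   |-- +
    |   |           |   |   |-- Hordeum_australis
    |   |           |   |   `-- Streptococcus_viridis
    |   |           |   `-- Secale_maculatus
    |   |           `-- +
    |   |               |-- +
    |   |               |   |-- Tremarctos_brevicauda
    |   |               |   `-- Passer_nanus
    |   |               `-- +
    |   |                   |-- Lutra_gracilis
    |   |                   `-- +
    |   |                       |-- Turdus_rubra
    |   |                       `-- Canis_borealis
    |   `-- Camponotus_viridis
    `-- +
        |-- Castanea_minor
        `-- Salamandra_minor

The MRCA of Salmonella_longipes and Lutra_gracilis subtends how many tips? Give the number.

The MRCA of Salmonella_longipes and Lutra_gracilis is the node subtending (((((Otocyon_palustris,Brassica_elegans),Salmonella_longipes),Ailuropoda_nanus),(Capsella_domesticus,Acinonyx_occidentalis)),((Tsuga_longipes,Prionailurus_major),(((Hordeum_australis,Streptococcus_viridis),Secale_maculatus),((Tremarctos_brevicauda,Passer_nanus),(Lutra_gracilis,(Turdus_rubra,Canis_borealis)))))).
That clade contains 16 terminal taxa: Acinonyx_occidentalis, Ailuropoda_nanus, Brassica_elegans, Canis_borealis, Capsella_domesticus, Hordeum_australis, Lutra_gracilis, Otocyon_palustris, Passer_nanus, Prionailurus_major, Salmonella_longipes, Secale_maculatus, Streptococcus_viridis, Tremarctos_brevicauda, Tsuga_longipes, Turdus_rubra.

16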